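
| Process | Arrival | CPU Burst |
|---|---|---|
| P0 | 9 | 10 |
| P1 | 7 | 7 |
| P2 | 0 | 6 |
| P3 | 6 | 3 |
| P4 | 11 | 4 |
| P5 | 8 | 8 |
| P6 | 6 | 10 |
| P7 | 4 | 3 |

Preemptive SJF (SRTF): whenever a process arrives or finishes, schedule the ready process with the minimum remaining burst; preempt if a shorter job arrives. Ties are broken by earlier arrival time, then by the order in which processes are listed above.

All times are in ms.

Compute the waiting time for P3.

3

Schedule: | P2 0-6 | P7 6-9 | P3 9-12 | P4 12-16 | P1 16-23 | P5 23-31 | P6 31-41 | P0 41-51 |
Completion: P0=51  P1=23  P2=6  P3=12  P4=16  P5=31  P6=41  P7=9
Turnaround (C−A): P0=42  P1=16  P2=6  P3=6  P4=5  P5=23  P6=35  P7=5
Waiting(P3) = turnaround − burst = 6 − 3 = 3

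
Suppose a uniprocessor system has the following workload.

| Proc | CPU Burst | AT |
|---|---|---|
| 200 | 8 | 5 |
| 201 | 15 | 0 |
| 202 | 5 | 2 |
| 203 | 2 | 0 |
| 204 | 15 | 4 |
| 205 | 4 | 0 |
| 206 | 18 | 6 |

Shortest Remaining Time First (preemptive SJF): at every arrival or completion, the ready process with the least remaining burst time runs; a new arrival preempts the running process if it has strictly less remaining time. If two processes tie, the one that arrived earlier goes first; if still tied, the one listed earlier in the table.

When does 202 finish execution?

11

Timeline: | 203 0-2 | 205 2-6 | 202 6-11 | 200 11-19 | 201 19-34 | 204 34-49 | 206 49-67 |
Completion: 200=19  201=34  202=11  203=2  204=49  205=6  206=67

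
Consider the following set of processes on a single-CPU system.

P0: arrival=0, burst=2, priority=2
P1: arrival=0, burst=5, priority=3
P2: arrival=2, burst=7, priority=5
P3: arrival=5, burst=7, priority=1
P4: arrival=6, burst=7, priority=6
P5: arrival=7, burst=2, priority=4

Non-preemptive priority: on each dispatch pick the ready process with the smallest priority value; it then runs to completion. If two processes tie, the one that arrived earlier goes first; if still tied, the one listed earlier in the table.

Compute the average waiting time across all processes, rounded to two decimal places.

Gantt: | P0 0-2 | P1 2-7 | P3 7-14 | P5 14-16 | P2 16-23 | P4 23-30 |
Completion: P0=2  P1=7  P2=23  P3=14  P4=30  P5=16
Turnaround (C−A): P0=2  P1=7  P2=21  P3=9  P4=24  P5=9
Waiting times: P0=0, P1=2, P2=14, P3=2, P4=17, P5=7
Average waiting = (0+2+14+2+17+7) / 6 = 42/6 = 7.00

7.00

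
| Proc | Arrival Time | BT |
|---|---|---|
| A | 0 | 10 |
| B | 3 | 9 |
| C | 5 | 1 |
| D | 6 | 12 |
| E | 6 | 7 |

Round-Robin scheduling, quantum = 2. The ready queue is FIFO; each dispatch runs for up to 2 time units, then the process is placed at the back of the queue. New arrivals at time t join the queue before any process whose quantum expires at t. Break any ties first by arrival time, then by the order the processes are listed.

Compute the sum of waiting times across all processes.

Timeline: | A 0-4 | B 4-6 | A 6-8 | C 8-9 | D 9-11 | E 11-13 | B 13-15 | A 15-17 | D 17-19 | E 19-21 | B 21-23 | A 23-25 | D 25-27 | E 27-29 | B 29-31 | D 31-33 | E 33-34 | B 34-35 | D 35-39 |
Completion: A=25  B=35  C=9  D=39  E=34
Waiting = turnaround − burst: A=15, B=23, C=3, D=21, E=21
Total waiting = 15 + 23 + 3 + 21 + 21 = 83

83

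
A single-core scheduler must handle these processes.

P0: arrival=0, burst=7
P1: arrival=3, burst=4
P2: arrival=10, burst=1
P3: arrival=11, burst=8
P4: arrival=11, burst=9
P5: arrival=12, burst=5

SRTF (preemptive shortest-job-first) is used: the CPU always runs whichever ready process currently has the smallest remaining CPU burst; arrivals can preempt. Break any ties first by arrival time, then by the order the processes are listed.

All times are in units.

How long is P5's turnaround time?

5

Timeline: | P0 0-7 | P1 7-11 | P2 11-12 | P5 12-17 | P3 17-25 | P4 25-34 |
Completion: P0=7  P1=11  P2=12  P3=25  P4=34  P5=17
Turnaround (C−A): P0=7  P1=8  P2=2  P3=14  P4=23  P5=5
Turnaround(P5) = completion − arrival = 17 − 12 = 5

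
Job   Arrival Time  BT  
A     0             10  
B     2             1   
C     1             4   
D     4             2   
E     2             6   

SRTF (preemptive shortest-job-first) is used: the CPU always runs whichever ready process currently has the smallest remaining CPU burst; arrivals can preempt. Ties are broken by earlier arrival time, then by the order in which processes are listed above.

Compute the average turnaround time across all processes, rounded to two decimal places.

Gantt: | A 0-1 | C 1-2 | B 2-3 | C 3-6 | D 6-8 | E 8-14 | A 14-23 |
Completion: A=23  B=3  C=6  D=8  E=14
Turnaround (C−A): A=23  B=1  C=5  D=4  E=12
Turnaround times: A=23, B=1, C=5, D=4, E=12
Average turnaround = (23+1+5+4+12) / 5 = 45/5 = 9.00

9.00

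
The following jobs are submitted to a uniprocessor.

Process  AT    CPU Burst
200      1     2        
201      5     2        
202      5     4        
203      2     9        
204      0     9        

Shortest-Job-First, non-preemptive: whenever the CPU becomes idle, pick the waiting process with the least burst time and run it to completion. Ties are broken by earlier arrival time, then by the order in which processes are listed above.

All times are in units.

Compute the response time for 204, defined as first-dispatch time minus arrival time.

Gantt: | 204 0-9 | 200 9-11 | 201 11-13 | 202 13-17 | 203 17-26 |
Completion: 200=11  201=13  202=17  203=26  204=9
Turnaround (C−A): 200=10  201=8  202=12  203=24  204=9
Response(204) = first start − arrival = 0 − 0 = 0

0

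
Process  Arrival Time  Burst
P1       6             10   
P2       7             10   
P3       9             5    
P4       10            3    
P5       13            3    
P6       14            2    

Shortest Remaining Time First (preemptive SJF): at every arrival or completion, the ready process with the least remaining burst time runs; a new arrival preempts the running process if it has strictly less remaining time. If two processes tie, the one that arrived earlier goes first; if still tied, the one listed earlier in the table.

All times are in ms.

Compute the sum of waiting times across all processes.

Gantt: | idle 0-6 | P1 6-9 | P3 9-10 | P4 10-13 | P5 13-16 | P6 16-18 | P3 18-22 | P1 22-29 | P2 29-39 |
Completion: P1=29  P2=39  P3=22  P4=13  P5=16  P6=18
Waiting = turnaround − burst: P1=13, P2=22, P3=8, P4=0, P5=0, P6=2
Total waiting = 13 + 22 + 8 + 0 + 0 + 2 = 45

45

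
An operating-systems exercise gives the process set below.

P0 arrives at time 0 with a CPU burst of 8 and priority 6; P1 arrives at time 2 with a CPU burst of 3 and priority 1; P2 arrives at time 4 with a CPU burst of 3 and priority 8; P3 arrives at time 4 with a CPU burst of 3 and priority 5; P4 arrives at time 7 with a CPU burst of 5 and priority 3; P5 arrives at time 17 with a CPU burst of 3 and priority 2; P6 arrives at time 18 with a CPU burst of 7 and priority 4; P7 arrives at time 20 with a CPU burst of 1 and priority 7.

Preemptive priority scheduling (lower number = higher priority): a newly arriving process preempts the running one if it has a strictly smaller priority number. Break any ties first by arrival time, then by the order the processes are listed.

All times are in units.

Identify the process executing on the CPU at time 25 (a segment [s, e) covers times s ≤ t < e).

P6

Timeline: | P0 0-2 | P1 2-5 | P3 5-7 | P4 7-12 | P3 12-13 | P0 13-17 | P5 17-20 | P6 20-27 | P0 27-29 | P7 29-30 | P2 30-33 |
Completion: P0=29  P1=5  P2=33  P3=13  P4=12  P5=20  P6=27  P7=30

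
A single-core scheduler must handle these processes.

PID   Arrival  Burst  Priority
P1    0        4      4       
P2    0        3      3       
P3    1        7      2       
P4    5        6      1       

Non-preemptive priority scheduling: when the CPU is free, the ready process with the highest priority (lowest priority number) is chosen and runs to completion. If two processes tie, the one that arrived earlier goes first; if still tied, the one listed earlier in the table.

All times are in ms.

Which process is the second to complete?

Gantt: | P2 0-3 | P3 3-10 | P4 10-16 | P1 16-20 |
Completion: P1=20  P2=3  P3=10  P4=16
Finish order: P2 → P3 → P4 → P1

P3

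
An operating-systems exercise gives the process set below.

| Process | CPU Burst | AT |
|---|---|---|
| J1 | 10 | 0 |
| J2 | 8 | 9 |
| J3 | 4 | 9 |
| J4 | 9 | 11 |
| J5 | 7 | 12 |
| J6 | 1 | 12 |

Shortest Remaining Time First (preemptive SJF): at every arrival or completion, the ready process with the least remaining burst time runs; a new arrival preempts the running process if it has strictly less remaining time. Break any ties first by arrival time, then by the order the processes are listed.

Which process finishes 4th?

Schedule: | J1 0-10 | J3 10-12 | J6 12-13 | J3 13-15 | J5 15-22 | J2 22-30 | J4 30-39 |
Completion: J1=10  J2=30  J3=15  J4=39  J5=22  J6=13
Turnaround (C−A): J1=10  J2=21  J3=6  J4=28  J5=10  J6=1
Finish order: J1 → J6 → J3 → J5 → J2 → J4

J5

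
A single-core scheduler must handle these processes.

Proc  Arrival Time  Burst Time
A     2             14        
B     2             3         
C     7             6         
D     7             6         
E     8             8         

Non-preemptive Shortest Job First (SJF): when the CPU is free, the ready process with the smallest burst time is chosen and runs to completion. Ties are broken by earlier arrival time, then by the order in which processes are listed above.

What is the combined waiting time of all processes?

56

Schedule: | idle 0-2 | B 2-5 | A 5-19 | C 19-25 | D 25-31 | E 31-39 |
Completion: A=19  B=5  C=25  D=31  E=39
Waiting = turnaround − burst: A=3, B=0, C=12, D=18, E=23
Total waiting = 3 + 0 + 12 + 18 + 23 = 56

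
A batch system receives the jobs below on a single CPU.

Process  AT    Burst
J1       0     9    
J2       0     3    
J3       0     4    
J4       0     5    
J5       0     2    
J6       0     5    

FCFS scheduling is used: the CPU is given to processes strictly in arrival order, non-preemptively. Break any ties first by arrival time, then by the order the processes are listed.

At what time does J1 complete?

Timeline: | J1 0-9 | J2 9-12 | J3 12-16 | J4 16-21 | J5 21-23 | J6 23-28 |
Completion: J1=9  J2=12  J3=16  J4=21  J5=23  J6=28
Turnaround (C−A): J1=9  J2=12  J3=16  J4=21  J5=23  J6=28

9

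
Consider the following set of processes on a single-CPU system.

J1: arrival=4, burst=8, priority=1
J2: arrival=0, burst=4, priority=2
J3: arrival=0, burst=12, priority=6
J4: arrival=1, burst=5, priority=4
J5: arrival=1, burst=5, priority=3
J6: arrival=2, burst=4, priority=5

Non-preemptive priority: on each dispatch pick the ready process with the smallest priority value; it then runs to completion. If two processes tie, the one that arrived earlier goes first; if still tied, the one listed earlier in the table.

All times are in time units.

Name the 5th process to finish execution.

J6

Gantt: | J2 0-4 | J1 4-12 | J5 12-17 | J4 17-22 | J6 22-26 | J3 26-38 |
Completion: J1=12  J2=4  J3=38  J4=22  J5=17  J6=26
Turnaround (C−A): J1=8  J2=4  J3=38  J4=21  J5=16  J6=24
Finish order: J2 → J1 → J5 → J4 → J6 → J3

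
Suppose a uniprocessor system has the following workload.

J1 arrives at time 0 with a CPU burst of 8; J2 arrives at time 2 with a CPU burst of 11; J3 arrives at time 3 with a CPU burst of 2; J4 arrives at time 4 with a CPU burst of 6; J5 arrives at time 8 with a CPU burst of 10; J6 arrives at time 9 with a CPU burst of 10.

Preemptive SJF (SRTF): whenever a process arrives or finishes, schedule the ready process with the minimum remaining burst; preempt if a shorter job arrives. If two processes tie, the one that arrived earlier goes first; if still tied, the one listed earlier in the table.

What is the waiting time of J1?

Timeline: | J1 0-3 | J3 3-5 | J1 5-10 | J4 10-16 | J5 16-26 | J6 26-36 | J2 36-47 |
Completion: J1=10  J2=47  J3=5  J4=16  J5=26  J6=36
Turnaround (C−A): J1=10  J2=45  J3=2  J4=12  J5=18  J6=27
Waiting(J1) = turnaround − burst = 10 − 8 = 2

2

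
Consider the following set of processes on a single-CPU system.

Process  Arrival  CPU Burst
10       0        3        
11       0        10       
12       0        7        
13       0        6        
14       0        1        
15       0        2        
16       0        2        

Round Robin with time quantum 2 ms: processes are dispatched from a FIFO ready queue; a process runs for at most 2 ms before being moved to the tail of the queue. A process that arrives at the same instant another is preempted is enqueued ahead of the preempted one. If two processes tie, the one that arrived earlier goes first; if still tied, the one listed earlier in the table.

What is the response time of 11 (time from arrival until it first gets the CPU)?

2

Schedule: | 10 0-2 | 11 2-4 | 12 4-6 | 13 6-8 | 14 8-9 | 15 9-11 | 16 11-13 | 10 13-14 | 11 14-16 | 12 16-18 | 13 18-20 | 11 20-22 | 12 22-24 | 13 24-26 | 11 26-28 | 12 28-29 | 11 29-31 |
Completion: 10=14  11=31  12=29  13=26  14=9  15=11  16=13
Response(11) = first start − arrival = 2 − 0 = 2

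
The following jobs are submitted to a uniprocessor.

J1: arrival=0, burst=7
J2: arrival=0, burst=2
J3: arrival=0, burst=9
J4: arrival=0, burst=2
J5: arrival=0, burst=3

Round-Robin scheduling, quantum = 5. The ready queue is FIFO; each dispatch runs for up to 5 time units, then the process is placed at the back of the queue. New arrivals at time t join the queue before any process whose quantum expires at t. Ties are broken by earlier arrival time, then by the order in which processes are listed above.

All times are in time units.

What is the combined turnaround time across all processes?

80

Schedule: | J1 0-5 | J2 5-7 | J3 7-12 | J4 12-14 | J5 14-17 | J1 17-19 | J3 19-23 |
Completion: J1=19  J2=7  J3=23  J4=14  J5=17
Turnaround (C−A): J1=19  J2=7  J3=23  J4=14  J5=17
Turnaround = completion − arrival: J1=19, J2=7, J3=23, J4=14, J5=17
Total turnaround = 19 + 7 + 23 + 14 + 17 = 80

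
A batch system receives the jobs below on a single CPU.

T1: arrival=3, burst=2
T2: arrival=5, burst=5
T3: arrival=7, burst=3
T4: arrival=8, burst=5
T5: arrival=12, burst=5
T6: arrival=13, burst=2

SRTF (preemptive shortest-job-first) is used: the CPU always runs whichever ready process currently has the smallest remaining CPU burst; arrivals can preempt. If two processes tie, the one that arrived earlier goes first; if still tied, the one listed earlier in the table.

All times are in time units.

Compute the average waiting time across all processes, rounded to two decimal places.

Timeline: | idle 0-3 | T1 3-5 | T2 5-10 | T3 10-13 | T6 13-15 | T4 15-20 | T5 20-25 |
Completion: T1=5  T2=10  T3=13  T4=20  T5=25  T6=15
Turnaround (C−A): T1=2  T2=5  T3=6  T4=12  T5=13  T6=2
Waiting times: T1=0, T2=0, T3=3, T4=7, T5=8, T6=0
Average waiting = (0+0+3+7+8+0) / 6 = 18/6 = 3.00

3.00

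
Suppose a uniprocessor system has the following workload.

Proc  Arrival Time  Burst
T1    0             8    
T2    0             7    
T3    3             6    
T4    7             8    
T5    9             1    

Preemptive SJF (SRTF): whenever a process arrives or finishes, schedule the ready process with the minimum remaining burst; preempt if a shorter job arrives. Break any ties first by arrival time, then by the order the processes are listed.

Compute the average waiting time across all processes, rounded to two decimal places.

Gantt: | T2 0-7 | T3 7-9 | T5 9-10 | T3 10-14 | T1 14-22 | T4 22-30 |
Completion: T1=22  T2=7  T3=14  T4=30  T5=10
Turnaround (C−A): T1=22  T2=7  T3=11  T4=23  T5=1
Waiting times: T1=14, T2=0, T3=5, T4=15, T5=0
Average waiting = (14+0+5+15+0) / 5 = 34/5 = 6.80

6.80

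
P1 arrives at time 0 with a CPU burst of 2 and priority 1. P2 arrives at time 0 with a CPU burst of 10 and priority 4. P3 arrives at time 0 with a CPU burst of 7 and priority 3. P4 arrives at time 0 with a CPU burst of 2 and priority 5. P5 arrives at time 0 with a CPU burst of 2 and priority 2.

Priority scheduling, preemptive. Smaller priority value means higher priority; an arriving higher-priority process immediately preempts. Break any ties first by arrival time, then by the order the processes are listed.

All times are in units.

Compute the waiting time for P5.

2

Schedule: | P1 0-2 | P5 2-4 | P3 4-11 | P2 11-21 | P4 21-23 |
Completion: P1=2  P2=21  P3=11  P4=23  P5=4
Waiting(P5) = turnaround − burst = 4 − 2 = 2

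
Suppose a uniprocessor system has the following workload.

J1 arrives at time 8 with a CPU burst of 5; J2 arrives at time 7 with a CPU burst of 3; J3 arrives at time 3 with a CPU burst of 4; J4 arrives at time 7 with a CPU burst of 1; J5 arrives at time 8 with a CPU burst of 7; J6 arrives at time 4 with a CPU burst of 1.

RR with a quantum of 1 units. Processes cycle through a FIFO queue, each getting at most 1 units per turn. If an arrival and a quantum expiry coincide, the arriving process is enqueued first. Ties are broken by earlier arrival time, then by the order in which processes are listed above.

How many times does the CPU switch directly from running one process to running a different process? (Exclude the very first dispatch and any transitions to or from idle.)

Timeline: | idle 0-3 | J3 3-4 | J6 4-5 | J3 5-7 | J2 7-8 | J4 8-9 | J3 9-10 | J1 10-11 | J5 11-12 | J2 12-13 | J1 13-14 | J5 14-15 | J2 15-16 | J1 16-17 | J5 17-18 | J1 18-19 | J5 19-20 | J1 20-21 | J5 21-24 |
Completion: J1=21  J2=16  J3=10  J4=9  J5=24  J6=5

17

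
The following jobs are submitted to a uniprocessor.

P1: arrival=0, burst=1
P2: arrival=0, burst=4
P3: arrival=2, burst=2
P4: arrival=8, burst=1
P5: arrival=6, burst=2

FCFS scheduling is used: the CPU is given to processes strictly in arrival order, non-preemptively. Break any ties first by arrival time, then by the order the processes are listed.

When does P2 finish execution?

Gantt: | P1 0-1 | P2 1-5 | P3 5-7 | P5 7-9 | P4 9-10 |
Completion: P1=1  P2=5  P3=7  P4=10  P5=9
Turnaround (C−A): P1=1  P2=5  P3=5  P4=2  P5=3

5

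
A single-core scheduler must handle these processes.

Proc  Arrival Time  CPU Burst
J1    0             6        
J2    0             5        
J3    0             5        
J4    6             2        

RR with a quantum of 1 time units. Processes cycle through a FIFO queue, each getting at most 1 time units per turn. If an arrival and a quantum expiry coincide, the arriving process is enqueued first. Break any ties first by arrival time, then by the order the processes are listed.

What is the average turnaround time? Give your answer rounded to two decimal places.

Gantt: | J1 0-1 | J2 1-2 | J3 2-3 | J1 3-4 | J2 4-5 | J3 5-6 | J1 6-7 | J2 7-8 | J4 8-9 | J3 9-10 | J1 10-11 | J2 11-12 | J4 12-13 | J3 13-14 | J1 14-15 | J2 15-16 | J3 16-17 | J1 17-18 |
Completion: J1=18  J2=16  J3=17  J4=13
Turnaround (C−A): J1=18  J2=16  J3=17  J4=7
Turnaround times: J1=18, J2=16, J3=17, J4=7
Average turnaround = (18+16+17+7) / 4 = 58/4 = 14.50

14.50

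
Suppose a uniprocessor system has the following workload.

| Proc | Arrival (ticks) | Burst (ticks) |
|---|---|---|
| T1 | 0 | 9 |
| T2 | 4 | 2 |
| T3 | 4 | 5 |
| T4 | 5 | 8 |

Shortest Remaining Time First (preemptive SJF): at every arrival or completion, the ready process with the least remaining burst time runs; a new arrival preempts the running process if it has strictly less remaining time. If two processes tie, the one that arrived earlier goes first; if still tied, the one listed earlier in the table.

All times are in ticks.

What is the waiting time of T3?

Gantt: | T1 0-4 | T2 4-6 | T1 6-11 | T3 11-16 | T4 16-24 |
Completion: T1=11  T2=6  T3=16  T4=24
Waiting(T3) = turnaround − burst = 12 − 5 = 7

7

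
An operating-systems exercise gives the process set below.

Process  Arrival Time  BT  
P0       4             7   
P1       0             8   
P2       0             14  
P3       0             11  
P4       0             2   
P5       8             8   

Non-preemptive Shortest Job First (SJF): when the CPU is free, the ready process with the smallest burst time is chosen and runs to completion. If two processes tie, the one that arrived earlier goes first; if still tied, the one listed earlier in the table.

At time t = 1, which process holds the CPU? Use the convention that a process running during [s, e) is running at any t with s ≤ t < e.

Schedule: | P4 0-2 | P1 2-10 | P0 10-17 | P5 17-25 | P3 25-36 | P2 36-50 |
Completion: P0=17  P1=10  P2=50  P3=36  P4=2  P5=25

P4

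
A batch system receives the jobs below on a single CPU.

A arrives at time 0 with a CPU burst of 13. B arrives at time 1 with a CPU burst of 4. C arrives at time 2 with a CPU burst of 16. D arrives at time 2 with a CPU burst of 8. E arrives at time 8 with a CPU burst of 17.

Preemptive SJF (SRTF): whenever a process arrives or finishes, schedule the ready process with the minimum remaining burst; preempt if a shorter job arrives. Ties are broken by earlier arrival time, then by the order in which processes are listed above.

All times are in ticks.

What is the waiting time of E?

Gantt: | A 0-1 | B 1-5 | D 5-13 | A 13-25 | C 25-41 | E 41-58 |
Completion: A=25  B=5  C=41  D=13  E=58
Turnaround (C−A): A=25  B=4  C=39  D=11  E=50
Waiting(E) = turnaround − burst = 50 − 17 = 33

33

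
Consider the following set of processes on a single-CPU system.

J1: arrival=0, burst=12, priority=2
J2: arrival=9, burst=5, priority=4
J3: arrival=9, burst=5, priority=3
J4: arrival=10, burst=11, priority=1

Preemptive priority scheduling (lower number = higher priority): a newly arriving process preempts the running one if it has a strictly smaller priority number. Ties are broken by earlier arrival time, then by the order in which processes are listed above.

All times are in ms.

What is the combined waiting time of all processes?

Schedule: | J1 0-10 | J4 10-21 | J1 21-23 | J3 23-28 | J2 28-33 |
Completion: J1=23  J2=33  J3=28  J4=21
Turnaround (C−A): J1=23  J2=24  J3=19  J4=11
Waiting = turnaround − burst: J1=11, J2=19, J3=14, J4=0
Total waiting = 11 + 19 + 14 + 0 = 44

44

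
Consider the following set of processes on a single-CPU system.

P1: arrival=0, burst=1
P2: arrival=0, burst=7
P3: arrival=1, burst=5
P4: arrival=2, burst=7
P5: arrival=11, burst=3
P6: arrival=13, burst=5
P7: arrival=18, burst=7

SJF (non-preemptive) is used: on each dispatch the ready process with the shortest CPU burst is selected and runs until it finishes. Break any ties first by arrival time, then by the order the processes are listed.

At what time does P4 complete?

28

Schedule: | P1 0-1 | P3 1-6 | P2 6-13 | P5 13-16 | P6 16-21 | P4 21-28 | P7 28-35 |
Completion: P1=1  P2=13  P3=6  P4=28  P5=16  P6=21  P7=35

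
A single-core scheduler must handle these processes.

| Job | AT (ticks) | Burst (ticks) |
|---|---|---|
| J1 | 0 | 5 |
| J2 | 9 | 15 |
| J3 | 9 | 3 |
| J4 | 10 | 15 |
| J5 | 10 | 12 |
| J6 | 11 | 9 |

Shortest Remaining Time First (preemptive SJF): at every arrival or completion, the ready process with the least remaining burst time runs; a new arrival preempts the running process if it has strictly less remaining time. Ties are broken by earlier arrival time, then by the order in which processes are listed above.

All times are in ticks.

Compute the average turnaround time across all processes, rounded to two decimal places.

22.17

Gantt: | J1 0-5 | idle 5-9 | J3 9-12 | J6 12-21 | J5 21-33 | J2 33-48 | J4 48-63 |
Completion: J1=5  J2=48  J3=12  J4=63  J5=33  J6=21
Turnaround (C−A): J1=5  J2=39  J3=3  J4=53  J5=23  J6=10
Turnaround times: J1=5, J2=39, J3=3, J4=53, J5=23, J6=10
Average turnaround = (5+39+3+53+23+10) / 6 = 133/6 = 22.17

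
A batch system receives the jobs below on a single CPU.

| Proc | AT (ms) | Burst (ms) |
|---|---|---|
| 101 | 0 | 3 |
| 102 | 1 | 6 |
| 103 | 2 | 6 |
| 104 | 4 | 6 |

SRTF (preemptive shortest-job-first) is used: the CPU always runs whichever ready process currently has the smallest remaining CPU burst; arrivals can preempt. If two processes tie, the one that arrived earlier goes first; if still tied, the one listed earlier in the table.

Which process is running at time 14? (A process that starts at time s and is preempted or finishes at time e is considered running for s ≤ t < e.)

103

Gantt: | 101 0-3 | 102 3-9 | 103 9-15 | 104 15-21 |
Completion: 101=3  102=9  103=15  104=21
Turnaround (C−A): 101=3  102=8  103=13  104=17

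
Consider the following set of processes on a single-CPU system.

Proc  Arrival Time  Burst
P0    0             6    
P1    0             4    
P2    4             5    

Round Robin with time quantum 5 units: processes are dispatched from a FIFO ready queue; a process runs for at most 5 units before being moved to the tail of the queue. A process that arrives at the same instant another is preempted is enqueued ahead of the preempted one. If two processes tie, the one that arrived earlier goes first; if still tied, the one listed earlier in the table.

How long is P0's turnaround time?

15

Timeline: | P0 0-5 | P1 5-9 | P2 9-14 | P0 14-15 |
Completion: P0=15  P1=9  P2=14
Turnaround(P0) = completion − arrival = 15 − 0 = 15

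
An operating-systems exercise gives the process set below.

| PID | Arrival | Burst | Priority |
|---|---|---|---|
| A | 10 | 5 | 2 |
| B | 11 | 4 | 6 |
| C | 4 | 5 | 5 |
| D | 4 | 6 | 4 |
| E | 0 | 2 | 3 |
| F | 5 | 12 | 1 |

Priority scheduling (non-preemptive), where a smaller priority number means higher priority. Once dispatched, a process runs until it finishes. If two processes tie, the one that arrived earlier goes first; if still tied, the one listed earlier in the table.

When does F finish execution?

Gantt: | E 0-2 | idle 2-4 | D 4-10 | F 10-22 | A 22-27 | C 27-32 | B 32-36 |
Completion: A=27  B=36  C=32  D=10  E=2  F=22

22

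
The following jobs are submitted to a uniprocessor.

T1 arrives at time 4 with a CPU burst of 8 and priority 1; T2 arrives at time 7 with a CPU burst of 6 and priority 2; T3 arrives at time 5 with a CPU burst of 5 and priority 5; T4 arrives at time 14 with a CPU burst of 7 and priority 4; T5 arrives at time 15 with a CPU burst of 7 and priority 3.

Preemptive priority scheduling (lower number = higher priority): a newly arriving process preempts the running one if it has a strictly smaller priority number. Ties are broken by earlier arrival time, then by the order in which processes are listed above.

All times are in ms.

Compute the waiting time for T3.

Schedule: | idle 0-4 | T1 4-12 | T2 12-18 | T5 18-25 | T4 25-32 | T3 32-37 |
Completion: T1=12  T2=18  T3=37  T4=32  T5=25
Turnaround (C−A): T1=8  T2=11  T3=32  T4=18  T5=10
Waiting(T3) = turnaround − burst = 32 − 5 = 27

27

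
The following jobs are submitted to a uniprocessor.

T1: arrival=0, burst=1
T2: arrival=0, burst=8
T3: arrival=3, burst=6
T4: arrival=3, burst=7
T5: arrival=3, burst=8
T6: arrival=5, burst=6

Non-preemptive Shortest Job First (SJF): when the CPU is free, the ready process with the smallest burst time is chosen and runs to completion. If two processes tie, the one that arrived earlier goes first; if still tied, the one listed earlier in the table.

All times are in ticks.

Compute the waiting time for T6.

Gantt: | T1 0-1 | T2 1-9 | T3 9-15 | T6 15-21 | T4 21-28 | T5 28-36 |
Completion: T1=1  T2=9  T3=15  T4=28  T5=36  T6=21
Turnaround (C−A): T1=1  T2=9  T3=12  T4=25  T5=33  T6=16
Waiting(T6) = turnaround − burst = 16 − 6 = 10

10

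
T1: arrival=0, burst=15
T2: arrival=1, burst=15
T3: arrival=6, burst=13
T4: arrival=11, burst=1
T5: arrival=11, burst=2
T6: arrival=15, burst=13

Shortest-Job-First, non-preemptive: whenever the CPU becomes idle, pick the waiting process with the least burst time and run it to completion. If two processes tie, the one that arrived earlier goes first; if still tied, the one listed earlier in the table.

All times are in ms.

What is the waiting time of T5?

5

Gantt: | T1 0-15 | T4 15-16 | T5 16-18 | T3 18-31 | T6 31-44 | T2 44-59 |
Completion: T1=15  T2=59  T3=31  T4=16  T5=18  T6=44
Turnaround (C−A): T1=15  T2=58  T3=25  T4=5  T5=7  T6=29
Waiting(T5) = turnaround − burst = 7 − 2 = 5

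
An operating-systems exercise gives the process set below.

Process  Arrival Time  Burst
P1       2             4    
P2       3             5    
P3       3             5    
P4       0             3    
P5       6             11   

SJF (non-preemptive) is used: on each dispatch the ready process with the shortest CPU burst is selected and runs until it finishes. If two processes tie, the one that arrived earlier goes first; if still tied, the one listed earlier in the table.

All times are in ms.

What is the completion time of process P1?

7

Schedule: | P4 0-3 | P1 3-7 | P2 7-12 | P3 12-17 | P5 17-28 |
Completion: P1=7  P2=12  P3=17  P4=3  P5=28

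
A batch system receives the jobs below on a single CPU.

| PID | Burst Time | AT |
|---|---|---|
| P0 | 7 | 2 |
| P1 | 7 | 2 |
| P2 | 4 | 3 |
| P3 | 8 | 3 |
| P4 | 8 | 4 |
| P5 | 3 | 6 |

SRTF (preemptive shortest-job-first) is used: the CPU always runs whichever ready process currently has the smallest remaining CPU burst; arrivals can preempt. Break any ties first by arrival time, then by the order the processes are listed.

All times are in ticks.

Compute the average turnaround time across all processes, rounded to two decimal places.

17.67

Gantt: | idle 0-2 | P0 2-3 | P2 3-7 | P5 7-10 | P0 10-16 | P1 16-23 | P3 23-31 | P4 31-39 |
Completion: P0=16  P1=23  P2=7  P3=31  P4=39  P5=10
Turnaround (C−A): P0=14  P1=21  P2=4  P3=28  P4=35  P5=4
Turnaround times: P0=14, P1=21, P2=4, P3=28, P4=35, P5=4
Average turnaround = (14+21+4+28+35+4) / 6 = 106/6 = 17.67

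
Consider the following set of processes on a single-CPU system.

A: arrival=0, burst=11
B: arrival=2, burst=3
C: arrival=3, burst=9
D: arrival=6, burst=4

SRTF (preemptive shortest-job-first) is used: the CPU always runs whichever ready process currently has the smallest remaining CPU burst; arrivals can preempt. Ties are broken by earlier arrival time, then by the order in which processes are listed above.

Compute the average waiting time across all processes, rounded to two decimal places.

5.50

Gantt: | A 0-2 | B 2-5 | A 5-6 | D 6-10 | A 10-18 | C 18-27 |
Completion: A=18  B=5  C=27  D=10
Waiting times: A=7, B=0, C=15, D=0
Average waiting = (7+0+15+0) / 4 = 22/4 = 5.50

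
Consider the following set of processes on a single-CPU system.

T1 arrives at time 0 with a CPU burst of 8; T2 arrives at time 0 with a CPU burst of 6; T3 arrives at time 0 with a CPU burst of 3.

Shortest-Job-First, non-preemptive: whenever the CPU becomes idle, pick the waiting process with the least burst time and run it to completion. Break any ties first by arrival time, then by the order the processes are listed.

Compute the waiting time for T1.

Gantt: | T3 0-3 | T2 3-9 | T1 9-17 |
Completion: T1=17  T2=9  T3=3
Waiting(T1) = turnaround − burst = 17 − 8 = 9

9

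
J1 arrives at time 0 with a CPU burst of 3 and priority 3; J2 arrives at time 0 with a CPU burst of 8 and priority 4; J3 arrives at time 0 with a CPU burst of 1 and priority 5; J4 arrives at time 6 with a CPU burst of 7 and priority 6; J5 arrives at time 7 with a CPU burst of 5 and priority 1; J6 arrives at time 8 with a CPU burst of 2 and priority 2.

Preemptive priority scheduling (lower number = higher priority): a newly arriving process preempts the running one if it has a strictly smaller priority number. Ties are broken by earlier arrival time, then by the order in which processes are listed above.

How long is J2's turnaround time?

18

Schedule: | J1 0-3 | J2 3-7 | J5 7-12 | J6 12-14 | J2 14-18 | J3 18-19 | J4 19-26 |
Completion: J1=3  J2=18  J3=19  J4=26  J5=12  J6=14
Turnaround (C−A): J1=3  J2=18  J3=19  J4=20  J5=5  J6=6
Turnaround(J2) = completion − arrival = 18 − 0 = 18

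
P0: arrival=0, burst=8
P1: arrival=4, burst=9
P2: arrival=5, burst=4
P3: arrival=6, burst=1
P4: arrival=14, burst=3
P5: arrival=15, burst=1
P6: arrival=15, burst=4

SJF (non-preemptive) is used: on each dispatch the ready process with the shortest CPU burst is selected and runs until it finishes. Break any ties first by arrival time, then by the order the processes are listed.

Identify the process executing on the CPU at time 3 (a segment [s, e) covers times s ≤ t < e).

P0

Gantt: | P0 0-8 | P3 8-9 | P2 9-13 | P1 13-22 | P5 22-23 | P4 23-26 | P6 26-30 |
Completion: P0=8  P1=22  P2=13  P3=9  P4=26  P5=23  P6=30
Turnaround (C−A): P0=8  P1=18  P2=8  P3=3  P4=12  P5=8  P6=15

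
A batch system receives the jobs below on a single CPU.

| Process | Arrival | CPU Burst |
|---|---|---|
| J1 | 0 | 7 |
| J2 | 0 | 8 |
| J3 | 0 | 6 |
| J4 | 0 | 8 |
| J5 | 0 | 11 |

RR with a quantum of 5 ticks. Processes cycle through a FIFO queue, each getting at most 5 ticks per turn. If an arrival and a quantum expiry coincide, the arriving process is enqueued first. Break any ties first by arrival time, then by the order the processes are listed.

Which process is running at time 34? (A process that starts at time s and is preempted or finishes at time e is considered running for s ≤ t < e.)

J5

Schedule: | J1 0-5 | J2 5-10 | J3 10-15 | J4 15-20 | J5 20-25 | J1 25-27 | J2 27-30 | J3 30-31 | J4 31-34 | J5 34-40 |
Completion: J1=27  J2=30  J3=31  J4=34  J5=40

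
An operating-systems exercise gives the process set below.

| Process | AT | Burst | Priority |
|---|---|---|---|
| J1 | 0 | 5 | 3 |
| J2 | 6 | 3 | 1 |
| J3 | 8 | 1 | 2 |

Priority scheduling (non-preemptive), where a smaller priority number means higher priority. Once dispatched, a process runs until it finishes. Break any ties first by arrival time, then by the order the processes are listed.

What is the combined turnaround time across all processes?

Schedule: | J1 0-5 | idle 5-6 | J2 6-9 | J3 9-10 |
Completion: J1=5  J2=9  J3=10
Turnaround = completion − arrival: J1=5, J2=3, J3=2
Total turnaround = 5 + 3 + 2 = 10

10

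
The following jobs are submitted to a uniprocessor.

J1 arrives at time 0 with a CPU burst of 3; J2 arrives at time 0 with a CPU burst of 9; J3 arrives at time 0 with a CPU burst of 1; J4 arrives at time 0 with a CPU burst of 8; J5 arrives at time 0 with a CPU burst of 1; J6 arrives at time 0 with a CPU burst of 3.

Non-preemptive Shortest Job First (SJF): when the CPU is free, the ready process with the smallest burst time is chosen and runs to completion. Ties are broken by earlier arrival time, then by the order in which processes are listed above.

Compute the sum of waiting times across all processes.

Schedule: | J3 0-1 | J5 1-2 | J1 2-5 | J6 5-8 | J4 8-16 | J2 16-25 |
Completion: J1=5  J2=25  J3=1  J4=16  J5=2  J6=8
Waiting = turnaround − burst: J1=2, J2=16, J3=0, J4=8, J5=1, J6=5
Total waiting = 2 + 16 + 0 + 8 + 1 + 5 = 32

32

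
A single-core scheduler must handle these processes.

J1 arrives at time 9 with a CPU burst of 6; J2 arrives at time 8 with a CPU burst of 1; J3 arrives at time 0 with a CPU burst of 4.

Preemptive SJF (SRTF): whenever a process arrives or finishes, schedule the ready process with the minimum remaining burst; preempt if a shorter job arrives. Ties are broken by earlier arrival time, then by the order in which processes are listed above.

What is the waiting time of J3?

0

Schedule: | J3 0-4 | idle 4-8 | J2 8-9 | J1 9-15 |
Completion: J1=15  J2=9  J3=4
Waiting(J3) = turnaround − burst = 4 − 4 = 0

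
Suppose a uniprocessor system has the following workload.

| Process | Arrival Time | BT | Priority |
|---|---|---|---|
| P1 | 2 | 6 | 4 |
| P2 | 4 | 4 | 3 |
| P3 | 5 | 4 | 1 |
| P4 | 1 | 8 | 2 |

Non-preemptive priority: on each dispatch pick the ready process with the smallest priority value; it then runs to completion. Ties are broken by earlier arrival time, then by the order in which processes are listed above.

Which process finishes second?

P3

Schedule: | idle 0-1 | P4 1-9 | P3 9-13 | P2 13-17 | P1 17-23 |
Completion: P1=23  P2=17  P3=13  P4=9
Finish order: P4 → P3 → P2 → P1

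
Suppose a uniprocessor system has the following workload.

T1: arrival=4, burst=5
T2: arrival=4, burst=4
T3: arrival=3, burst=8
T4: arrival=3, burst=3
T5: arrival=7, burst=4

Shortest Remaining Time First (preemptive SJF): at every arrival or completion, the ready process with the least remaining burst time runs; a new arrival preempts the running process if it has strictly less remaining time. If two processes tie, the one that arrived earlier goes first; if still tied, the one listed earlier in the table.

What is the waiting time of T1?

10

Gantt: | idle 0-3 | T4 3-6 | T2 6-10 | T5 10-14 | T1 14-19 | T3 19-27 |
Completion: T1=19  T2=10  T3=27  T4=6  T5=14
Turnaround (C−A): T1=15  T2=6  T3=24  T4=3  T5=7
Waiting(T1) = turnaround − burst = 15 − 5 = 10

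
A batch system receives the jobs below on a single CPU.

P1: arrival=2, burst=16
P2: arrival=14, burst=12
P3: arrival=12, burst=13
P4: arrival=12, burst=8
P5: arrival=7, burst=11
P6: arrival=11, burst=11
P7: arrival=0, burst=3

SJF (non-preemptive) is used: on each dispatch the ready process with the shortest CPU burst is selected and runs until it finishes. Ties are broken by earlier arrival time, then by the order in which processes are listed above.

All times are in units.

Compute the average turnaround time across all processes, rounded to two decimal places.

Gantt: | P7 0-3 | P1 3-19 | P4 19-27 | P5 27-38 | P6 38-49 | P2 49-61 | P3 61-74 |
Completion: P1=19  P2=61  P3=74  P4=27  P5=38  P6=49  P7=3
Turnaround (C−A): P1=17  P2=47  P3=62  P4=15  P5=31  P6=38  P7=3
Turnaround times: P1=17, P2=47, P3=62, P4=15, P5=31, P6=38, P7=3
Average turnaround = (17+47+62+15+31+38+3) / 7 = 213/7 = 30.43

30.43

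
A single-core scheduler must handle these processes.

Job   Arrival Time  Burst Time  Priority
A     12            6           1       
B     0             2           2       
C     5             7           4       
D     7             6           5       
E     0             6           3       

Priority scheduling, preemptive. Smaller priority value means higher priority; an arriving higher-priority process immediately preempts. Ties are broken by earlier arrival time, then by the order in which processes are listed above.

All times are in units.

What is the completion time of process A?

Gantt: | B 0-2 | E 2-8 | C 8-12 | A 12-18 | C 18-21 | D 21-27 |
Completion: A=18  B=2  C=21  D=27  E=8

18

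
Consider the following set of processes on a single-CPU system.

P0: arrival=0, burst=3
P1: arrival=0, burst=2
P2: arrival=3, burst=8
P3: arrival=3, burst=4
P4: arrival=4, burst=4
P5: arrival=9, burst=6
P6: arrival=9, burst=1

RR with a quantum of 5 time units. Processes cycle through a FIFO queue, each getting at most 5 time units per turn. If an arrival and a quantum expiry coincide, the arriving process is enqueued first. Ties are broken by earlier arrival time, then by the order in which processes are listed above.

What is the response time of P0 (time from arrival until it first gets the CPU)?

0

Timeline: | P0 0-3 | P1 3-5 | P2 5-10 | P3 10-14 | P4 14-18 | P5 18-23 | P6 23-24 | P2 24-27 | P5 27-28 |
Completion: P0=3  P1=5  P2=27  P3=14  P4=18  P5=28  P6=24
Turnaround (C−A): P0=3  P1=5  P2=24  P3=11  P4=14  P5=19  P6=15
Response(P0) = first start − arrival = 0 − 0 = 0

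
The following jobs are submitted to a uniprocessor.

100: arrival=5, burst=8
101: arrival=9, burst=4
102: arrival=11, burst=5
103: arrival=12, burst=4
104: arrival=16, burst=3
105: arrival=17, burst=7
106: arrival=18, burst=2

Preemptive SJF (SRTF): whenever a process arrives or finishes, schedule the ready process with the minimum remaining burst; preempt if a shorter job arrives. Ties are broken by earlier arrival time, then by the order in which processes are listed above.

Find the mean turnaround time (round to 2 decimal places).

Gantt: | idle 0-5 | 100 5-13 | 101 13-17 | 104 17-20 | 106 20-22 | 103 22-26 | 102 26-31 | 105 31-38 |
Completion: 100=13  101=17  102=31  103=26  104=20  105=38  106=22
Turnaround (C−A): 100=8  101=8  102=20  103=14  104=4  105=21  106=4
Turnaround times: 100=8, 101=8, 102=20, 103=14, 104=4, 105=21, 106=4
Average turnaround = (8+8+20+14+4+21+4) / 7 = 79/7 = 11.29

11.29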